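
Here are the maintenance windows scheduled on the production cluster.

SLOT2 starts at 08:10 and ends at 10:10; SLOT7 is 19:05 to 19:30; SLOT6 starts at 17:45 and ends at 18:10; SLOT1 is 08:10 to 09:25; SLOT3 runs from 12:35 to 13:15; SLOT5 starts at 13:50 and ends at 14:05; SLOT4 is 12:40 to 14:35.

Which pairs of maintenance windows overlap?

Sorted by start: SLOT1, SLOT2, SLOT3, SLOT4, SLOT5, SLOT6, SLOT7.
SLOT2 starts before SLOT1 ends → SLOT1 and SLOT2 overlap.
SLOT3 starts after SLOT1 ends — done with SLOT1.
SLOT3 starts after SLOT2 ends — done with SLOT2.
SLOT4 starts before SLOT3 ends → SLOT3 and SLOT4 overlap.
SLOT5 starts after SLOT3 ends — done with SLOT3.
SLOT5 starts before SLOT4 ends → SLOT4 and SLOT5 overlap.
SLOT6 starts after SLOT4 ends — done with SLOT4.
SLOT6 starts after SLOT5 ends — done with SLOT5.
SLOT7 starts after SLOT6 ends.

SLOT1 & SLOT2, SLOT3 & SLOT4, SLOT4 & SLOT5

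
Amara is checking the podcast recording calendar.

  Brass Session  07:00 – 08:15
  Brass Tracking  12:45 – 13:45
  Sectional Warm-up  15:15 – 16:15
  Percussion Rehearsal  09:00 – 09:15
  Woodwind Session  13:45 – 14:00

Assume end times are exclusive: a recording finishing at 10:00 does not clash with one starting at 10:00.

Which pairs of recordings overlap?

no conflicts

Sorted by start: Brass Session, Percussion Rehearsal, Brass Tracking, Woodwind Session, Sectional Warm-up.
Percussion Rehearsal starts after Brass Session ends, so nothing later overlaps Brass Session either.
Brass Tracking starts after Percussion Rehearsal ends, so nothing later overlaps Percussion Rehearsal either.
Woodwind Session starts exactly when Brass Tracking ends (back-to-back, no overlap), so nothing later overlaps Brass Tracking either.
Sectional Warm-up starts after Woodwind Session ends.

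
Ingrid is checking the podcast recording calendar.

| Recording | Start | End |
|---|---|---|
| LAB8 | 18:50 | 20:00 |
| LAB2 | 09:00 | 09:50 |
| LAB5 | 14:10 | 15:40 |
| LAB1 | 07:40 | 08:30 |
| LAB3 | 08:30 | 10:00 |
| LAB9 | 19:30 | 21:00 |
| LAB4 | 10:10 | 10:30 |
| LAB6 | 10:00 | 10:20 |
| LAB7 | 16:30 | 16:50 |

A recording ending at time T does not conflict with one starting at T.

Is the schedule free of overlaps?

Sorted by start: LAB1, LAB3, LAB2, LAB6, LAB4, LAB5, LAB7, LAB8, LAB9.
LAB3 starts exactly when LAB1 ends (back-to-back, no overlap), so LAB1 has no further overlaps.
LAB2 starts before LAB3 ends → LAB3 and LAB2 overlap.
That's a conflict, so the schedule is not conflict-free.

No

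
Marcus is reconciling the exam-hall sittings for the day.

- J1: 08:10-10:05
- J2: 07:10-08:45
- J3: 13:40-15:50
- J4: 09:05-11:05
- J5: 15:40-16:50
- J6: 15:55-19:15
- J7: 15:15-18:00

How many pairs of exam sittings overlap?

Sorted by start: J2, J1, J4, J3, J7, J5, J6.
J1 starts before J2 ends → J2 and J1 overlap.
J4 starts after J2 ends, so J2 has no further overlaps.
J4 starts before J1 ends → J1 and J4 overlap.
J3 starts after J1 ends, so J1 has no further overlaps.
J3 starts after J4 ends, so J4 has no further overlaps.
J7 starts before J3 ends → J3 and J7 overlap.
J5 starts before J3 ends → J3 and J5 overlap.
J6 starts after J3 ends.
J5 starts before J7 ends → J7 and J5 overlap.
J6 starts before J7 ends → J7 and J6 overlap.
J6 starts before J5 ends → J5 and J6 overlap.
Overlapping pairs: J1 & J2, J1 & J4, J3 & J5, J3 & J7, J5 & J6, J5 & J7, J6 & J7 — 7 in total.

7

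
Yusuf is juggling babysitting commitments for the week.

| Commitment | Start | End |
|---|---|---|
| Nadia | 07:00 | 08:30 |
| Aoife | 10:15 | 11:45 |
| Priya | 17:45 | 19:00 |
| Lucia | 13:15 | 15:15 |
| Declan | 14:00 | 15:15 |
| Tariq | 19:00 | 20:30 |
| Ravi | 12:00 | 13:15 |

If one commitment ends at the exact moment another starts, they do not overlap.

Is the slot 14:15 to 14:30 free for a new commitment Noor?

Nadia: ends 08:30 at or before Noor starts 14:15 → clear.
Aoife: ends 11:45 at or before Noor starts 14:15 → clear.
Ravi: ends 13:15 at or before Noor starts 14:15 → clear.
Lucia: starts 13:15 before Noor ends 14:30, and ends 15:15 after Noor starts 14:15 → overlap.
Declan: starts 14:00 before Noor ends 14:30, and ends 15:15 after Noor starts 14:15 → overlap.
Priya: starts 17:45 at or after Noor ends 14:30 → clear.
Tariq: starts 19:00 at or after Noor ends 14:30 → clear.
Noor overlaps Declan, Lucia.

No — it overlaps Declan, Lucia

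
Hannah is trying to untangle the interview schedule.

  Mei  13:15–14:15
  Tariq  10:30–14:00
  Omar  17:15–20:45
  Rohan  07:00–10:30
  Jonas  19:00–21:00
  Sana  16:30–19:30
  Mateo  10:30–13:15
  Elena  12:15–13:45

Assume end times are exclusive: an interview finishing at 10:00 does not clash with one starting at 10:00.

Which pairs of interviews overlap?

Elena & Mateo, Elena & Mei, Elena & Tariq, Jonas & Omar, Jonas & Sana, Mateo & Tariq, Mei & Tariq, Omar & Sana

Sorted by start: Rohan, Tariq, Mateo, Elena, Mei, Sana, Omar, Jonas.
Tariq starts exactly when Rohan ends (back-to-back, no overlap), so Rohan has no further overlaps.
Mateo starts before Tariq ends → Tariq and Mateo overlap.
Elena starts before Tariq ends → Tariq and Elena overlap.
Mei starts before Tariq ends → Tariq and Mei overlap.
Sana starts after Tariq ends, so Tariq has no further overlaps.
Elena starts before Mateo ends → Mateo and Elena overlap.
Mei starts exactly when Mateo ends (back-to-back, no overlap), so Mateo has no further overlaps.
Mei starts before Elena ends → Elena and Mei overlap.
Sana starts after Elena ends, so Elena has no further overlaps.
Sana starts after Mei ends, so Mei has no further overlaps.
Omar starts before Sana ends → Sana and Omar overlap.
Jonas starts before Sana ends → Sana and Jonas overlap.
Jonas starts before Omar ends → Omar and Jonas overlap.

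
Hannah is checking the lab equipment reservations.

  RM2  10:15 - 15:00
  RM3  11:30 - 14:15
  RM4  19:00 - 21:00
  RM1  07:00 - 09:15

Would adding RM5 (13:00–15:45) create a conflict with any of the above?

Yes — it overlaps RM2, RM3

RM1: ends 09:15 at or before RM5 starts 13:00 → clear.
RM2: starts 10:15 before RM5 ends 15:45, and ends 15:00 after RM5 starts 13:00 → overlap.
RM3: starts 11:30 before RM5 ends 15:45, and ends 14:15 after RM5 starts 13:00 → overlap.
RM4: starts 19:00 at or after RM5 ends 15:45 → clear.
RM5 overlaps RM2, RM3.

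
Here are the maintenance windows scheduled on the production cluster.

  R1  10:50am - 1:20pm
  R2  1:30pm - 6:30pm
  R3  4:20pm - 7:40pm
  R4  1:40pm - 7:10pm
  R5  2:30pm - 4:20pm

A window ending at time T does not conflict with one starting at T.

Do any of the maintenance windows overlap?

Sorted by start: R1, R2, R4, R5, R3.
R2 starts after R1 ends; R1 is clear from here.
R4 starts before R2 ends → R2 and R4 overlap.
That's a conflict, so the schedule is not conflict-free.

Yes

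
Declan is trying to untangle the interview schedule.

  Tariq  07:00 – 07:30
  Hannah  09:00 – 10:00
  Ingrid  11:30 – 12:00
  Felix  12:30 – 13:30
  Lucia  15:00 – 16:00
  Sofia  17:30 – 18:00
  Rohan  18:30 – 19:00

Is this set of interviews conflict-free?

Yes

Sorted by start: Tariq, Hannah, Ingrid, Felix, Lucia, Sofia, Rohan.
Hannah starts after Tariq ends, so Tariq has no further overlaps.
Ingrid starts after Hannah ends, so Hannah has no further overlaps.
Felix starts after Ingrid ends, so Ingrid has no further overlaps.
Lucia starts after Felix ends, so Felix has no further overlaps.
Sofia starts after Lucia ends, so Lucia has no further overlaps.
Rohan starts after Sofia ends.
Every pair is clear; the schedule has no overlaps.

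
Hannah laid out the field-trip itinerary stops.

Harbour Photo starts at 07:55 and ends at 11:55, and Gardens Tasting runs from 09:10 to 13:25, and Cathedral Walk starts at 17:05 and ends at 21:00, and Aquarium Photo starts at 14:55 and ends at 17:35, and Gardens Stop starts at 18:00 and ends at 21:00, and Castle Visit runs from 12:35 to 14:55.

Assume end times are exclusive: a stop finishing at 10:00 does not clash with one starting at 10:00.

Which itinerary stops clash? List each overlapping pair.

Aquarium Photo & Cathedral Walk, Castle Visit & Gardens Tasting, Cathedral Walk & Gardens Stop, Gardens Tasting & Harbour Photo

Sorted by start: Harbour Photo, Gardens Tasting, Castle Visit, Aquarium Photo, Cathedral Walk, Gardens Stop.
Gardens Tasting starts before Harbour Photo ends → Harbour Photo and Gardens Tasting overlap.
Castle Visit starts after Harbour Photo ends — done with Harbour Photo.
Castle Visit starts before Gardens Tasting ends → Gardens Tasting and Castle Visit overlap.
Aquarium Photo starts after Gardens Tasting ends — done with Gardens Tasting.
Aquarium Photo starts exactly when Castle Visit ends (back-to-back, no overlap) — done with Castle Visit.
Cathedral Walk starts before Aquarium Photo ends → Aquarium Photo and Cathedral Walk overlap.
Gardens Stop starts after Aquarium Photo ends.
Gardens Stop starts before Cathedral Walk ends → Cathedral Walk and Gardens Stop overlap.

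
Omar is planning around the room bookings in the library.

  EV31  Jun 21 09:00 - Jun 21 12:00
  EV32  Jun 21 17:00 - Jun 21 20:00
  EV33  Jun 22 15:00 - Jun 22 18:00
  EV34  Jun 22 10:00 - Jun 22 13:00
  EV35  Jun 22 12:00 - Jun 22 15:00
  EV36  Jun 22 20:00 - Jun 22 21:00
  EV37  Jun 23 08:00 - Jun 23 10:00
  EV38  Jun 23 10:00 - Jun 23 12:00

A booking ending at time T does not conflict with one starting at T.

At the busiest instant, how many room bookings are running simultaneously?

Sort all start/end points and keep a running count:
Jun 21 09:00 start EV31 → 1
Jun 21 12:00 end EV31 → 0
Jun 21 17:00 start EV32 → 1
Jun 21 20:00 end EV32 → 0
Jun 22 10:00 start EV34 → 1
Jun 22 12:00 start EV35 → 2
Jun 22 13:00 end EV34 → 1
Jun 22 15:00 end EV35 → 0
Jun 22 15:00 start EV33 → 1
Jun 22 18:00 end EV33 → 0
Jun 22 20:00 start EV36 → 1
Jun 22 21:00 end EV36 → 0
Jun 23 08:00 start EV37 → 1
Jun 23 10:00 end EV37 → 0
Jun 23 10:00 start EV38 → 1
Jun 23 12:00 end EV38 → 0
Peak is 2, at Jun 22 12:00 (EV34, EV35).

2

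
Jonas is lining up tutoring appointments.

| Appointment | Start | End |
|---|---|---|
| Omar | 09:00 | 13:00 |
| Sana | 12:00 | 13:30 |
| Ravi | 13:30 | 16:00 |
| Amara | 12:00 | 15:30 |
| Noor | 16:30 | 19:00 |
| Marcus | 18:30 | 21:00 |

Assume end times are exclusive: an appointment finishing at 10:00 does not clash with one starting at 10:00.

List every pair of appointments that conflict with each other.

Sorted by start: Omar, Amara, Sana, Ravi, Noor, Marcus.
Amara starts before Omar ends → Omar and Amara overlap.
Sana starts before Omar ends → Omar and Sana overlap.
Ravi starts after Omar ends, so Omar has no further overlaps.
Sana starts before Amara ends → Amara and Sana overlap.
Ravi starts before Amara ends → Amara and Ravi overlap.
Noor starts after Amara ends, so Amara has no further overlaps.
Ravi starts exactly when Sana ends (back-to-back, no overlap), so Sana has no further overlaps.
Noor starts after Ravi ends, so Ravi has no further overlaps.
Marcus starts before Noor ends → Noor and Marcus overlap.

Amara & Omar, Amara & Ravi, Amara & Sana, Marcus & Noor, Omar & Sana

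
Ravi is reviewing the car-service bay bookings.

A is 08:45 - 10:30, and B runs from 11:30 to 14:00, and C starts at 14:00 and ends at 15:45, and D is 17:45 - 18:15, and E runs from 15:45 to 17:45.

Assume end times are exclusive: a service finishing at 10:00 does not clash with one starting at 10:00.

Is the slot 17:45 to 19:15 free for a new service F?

A: ends 10:30 at or before F starts 17:45 → clear.
B: ends 14:00 at or before F starts 17:45 → clear.
C: ends 15:45 at or before F starts 17:45 → clear.
E: ends 17:45 at or before F starts 17:45 → clear.
D: starts 17:45 before F ends 19:15, and ends 18:15 after F starts 17:45 → overlap.
F overlaps D.

No — it overlaps D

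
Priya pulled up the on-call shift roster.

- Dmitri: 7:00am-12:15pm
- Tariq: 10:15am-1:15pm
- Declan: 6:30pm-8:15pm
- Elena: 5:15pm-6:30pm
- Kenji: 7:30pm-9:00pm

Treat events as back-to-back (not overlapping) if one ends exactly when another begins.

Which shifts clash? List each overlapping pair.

Declan & Kenji, Dmitri & Tariq

Sorted by start: Dmitri, Tariq, Elena, Declan, Kenji.
Tariq starts before Dmitri ends → Dmitri and Tariq overlap.
Elena starts after Dmitri ends — done with Dmitri.
Elena starts after Tariq ends — done with Tariq.
Declan starts exactly when Elena ends (back-to-back, no overlap) — done with Elena.
Kenji starts before Declan ends → Declan and Kenji overlap.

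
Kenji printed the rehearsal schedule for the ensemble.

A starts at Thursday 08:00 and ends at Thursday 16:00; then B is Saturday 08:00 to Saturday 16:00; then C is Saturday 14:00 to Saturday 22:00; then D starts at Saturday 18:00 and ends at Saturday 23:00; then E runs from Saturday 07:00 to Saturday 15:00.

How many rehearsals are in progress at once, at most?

3

Sweep the timeline, counting +1 at each start and −1 at each end (ends before starts at a tie):
Thursday 08:00 start A → 1
Thursday 16:00 end A → 0
Saturday 07:00 start E → 1
Saturday 08:00 start B → 2
Saturday 14:00 start C → 3
Saturday 15:00 end E → 2
Saturday 16:00 end B → 1
Saturday 18:00 start D → 2
Saturday 22:00 end C → 1
Saturday 23:00 end D → 0
Peak is 3, at Saturday 14:00 (B, C, E).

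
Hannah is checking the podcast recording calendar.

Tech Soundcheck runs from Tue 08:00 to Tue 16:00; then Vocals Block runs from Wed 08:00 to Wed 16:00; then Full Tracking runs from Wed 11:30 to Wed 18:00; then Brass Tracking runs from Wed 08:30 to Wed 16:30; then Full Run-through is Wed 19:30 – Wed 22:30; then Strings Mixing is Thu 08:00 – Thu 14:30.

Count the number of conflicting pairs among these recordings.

3

Sorted by start: Tech Soundcheck, Vocals Block, Brass Tracking, Full Tracking, Full Run-through, Strings Mixing.
Vocals Block starts after Tech Soundcheck ends, so nothing later overlaps Tech Soundcheck either.
Brass Tracking starts before Vocals Block ends → Vocals Block and Brass Tracking overlap.
Full Tracking starts before Vocals Block ends → Vocals Block and Full Tracking overlap.
Full Run-through starts after Vocals Block ends, so nothing later overlaps Vocals Block either.
Full Tracking starts before Brass Tracking ends → Brass Tracking and Full Tracking overlap.
Full Run-through starts after Brass Tracking ends, so nothing later overlaps Brass Tracking either.
Full Run-through starts after Full Tracking ends, so nothing later overlaps Full Tracking either.
Strings Mixing starts after Full Run-through ends.
Overlapping pairs: Brass Tracking & Full Tracking, Brass Tracking & Vocals Block, Full Tracking & Vocals Block — 3 in total.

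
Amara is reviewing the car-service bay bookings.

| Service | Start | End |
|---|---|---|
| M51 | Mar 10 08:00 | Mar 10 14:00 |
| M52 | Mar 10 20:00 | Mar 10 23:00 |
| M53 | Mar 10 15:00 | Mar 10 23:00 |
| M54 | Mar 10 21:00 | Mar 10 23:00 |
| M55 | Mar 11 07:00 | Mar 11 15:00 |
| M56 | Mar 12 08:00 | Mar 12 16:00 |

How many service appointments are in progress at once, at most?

Walk through starts and ends in time order (an end at T is processed before a start at T):
Mar 10 08:00 start M51 → 1
Mar 10 14:00 end M51 → 0
Mar 10 15:00 start M53 → 1
Mar 10 20:00 start M52 → 2
Mar 10 21:00 start M54 → 3
Mar 10 23:00 end M52 → 2
Mar 10 23:00 end M53 → 1
Mar 10 23:00 end M54 → 0
Mar 11 07:00 start M55 → 1
Mar 11 15:00 end M55 → 0
Mar 12 08:00 start M56 → 1
Mar 12 16:00 end M56 → 0
Peak is 3, at Mar 10 21:00 (M52, M53, M54).

3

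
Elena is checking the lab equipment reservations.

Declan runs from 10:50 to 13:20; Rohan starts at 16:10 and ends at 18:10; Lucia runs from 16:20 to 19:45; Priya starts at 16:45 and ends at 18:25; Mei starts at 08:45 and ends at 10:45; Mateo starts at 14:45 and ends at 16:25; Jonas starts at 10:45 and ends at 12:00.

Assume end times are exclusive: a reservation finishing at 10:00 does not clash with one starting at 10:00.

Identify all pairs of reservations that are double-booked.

Two intervals overlap when each starts before the other ends.
Sorted by start: Mei, Jonas, Declan, Mateo, Rohan, Lucia, Priya.
Jonas starts exactly when Mei ends (back-to-back, no overlap), so Mei has no further overlaps.
Declan starts before Jonas ends → Jonas and Declan overlap.
Mateo starts after Jonas ends, so Jonas has no further overlaps.
Mateo starts after Declan ends, so Declan has no further overlaps.
Rohan starts before Mateo ends → Mateo and Rohan overlap.
Lucia starts before Mateo ends → Mateo and Lucia overlap.
Priya starts after Mateo ends.
Lucia starts before Rohan ends → Rohan and Lucia overlap.
Priya starts before Rohan ends → Rohan and Priya overlap.
Priya starts before Lucia ends → Lucia and Priya overlap.

Declan & Jonas, Lucia & Mateo, Lucia & Priya, Lucia & Rohan, Mateo & Rohan, Priya & Rohan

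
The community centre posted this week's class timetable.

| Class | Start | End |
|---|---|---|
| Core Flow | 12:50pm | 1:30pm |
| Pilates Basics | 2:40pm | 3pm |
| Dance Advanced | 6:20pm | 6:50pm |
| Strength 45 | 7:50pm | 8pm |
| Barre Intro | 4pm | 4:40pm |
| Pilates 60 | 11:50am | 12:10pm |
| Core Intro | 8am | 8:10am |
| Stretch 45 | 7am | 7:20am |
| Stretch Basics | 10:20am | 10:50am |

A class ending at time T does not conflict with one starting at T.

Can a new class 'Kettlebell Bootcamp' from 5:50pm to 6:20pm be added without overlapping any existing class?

Yes — the slot is free

Stretch 45: ends 7:20am at or before Kettlebell Bootcamp starts 5:50pm → clear.
Core Intro: ends 8:10am at or before Kettlebell Bootcamp starts 5:50pm → clear.
Stretch Basics: ends 10:50am at or before Kettlebell Bootcamp starts 5:50pm → clear.
Pilates 60: ends 12:10pm at or before Kettlebell Bootcamp starts 5:50pm → clear.
Core Flow: ends 1:30pm at or before Kettlebell Bootcamp starts 5:50pm → clear.
Pilates Basics: ends 3pm at or before Kettlebell Bootcamp starts 5:50pm → clear.
Barre Intro: ends 4:40pm at or before Kettlebell Bootcamp starts 5:50pm → clear.
Dance Advanced: starts 6:20pm at or after Kettlebell Bootcamp ends 6:20pm → clear.
Strength 45: starts 7:50pm at or after Kettlebell Bootcamp ends 6:20pm → clear.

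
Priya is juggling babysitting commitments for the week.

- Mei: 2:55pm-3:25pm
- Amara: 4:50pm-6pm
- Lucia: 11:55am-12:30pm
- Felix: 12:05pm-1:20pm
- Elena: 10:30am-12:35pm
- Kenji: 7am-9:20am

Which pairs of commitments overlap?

Sorted by start: Kenji, Elena, Lucia, Felix, Mei, Amara.
Elena starts after Kenji ends, so Kenji has no further overlaps.
Lucia starts before Elena ends → Elena and Lucia overlap.
Felix starts before Elena ends → Elena and Felix overlap.
Mei starts after Elena ends, so Elena has no further overlaps.
Felix starts before Lucia ends → Lucia and Felix overlap.
Mei starts after Lucia ends, so Lucia has no further overlaps.
Mei starts after Felix ends, so Felix has no further overlaps.
Amara starts after Mei ends.

Elena & Felix, Elena & Lucia, Felix & Lucia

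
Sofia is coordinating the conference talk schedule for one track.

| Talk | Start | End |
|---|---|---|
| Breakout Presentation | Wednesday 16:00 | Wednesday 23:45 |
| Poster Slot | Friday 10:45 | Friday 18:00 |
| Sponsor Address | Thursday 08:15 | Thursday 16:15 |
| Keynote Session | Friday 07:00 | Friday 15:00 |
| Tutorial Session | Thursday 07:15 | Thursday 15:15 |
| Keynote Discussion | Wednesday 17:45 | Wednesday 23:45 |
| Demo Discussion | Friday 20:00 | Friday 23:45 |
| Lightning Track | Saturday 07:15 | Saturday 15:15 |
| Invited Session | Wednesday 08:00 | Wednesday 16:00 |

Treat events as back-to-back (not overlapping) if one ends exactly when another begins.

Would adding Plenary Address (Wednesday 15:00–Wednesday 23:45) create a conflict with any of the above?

Invited Session: starts Wednesday 08:00 before Plenary Address ends Wednesday 23:45, and ends Wednesday 16:00 after Plenary Address starts Wednesday 15:00 → overlap.
Breakout Presentation: starts Wednesday 16:00 before Plenary Address ends Wednesday 23:45, and ends Wednesday 23:45 after Plenary Address starts Wednesday 15:00 → overlap.
Keynote Discussion: starts Wednesday 17:45 before Plenary Address ends Wednesday 23:45, and ends Wednesday 23:45 after Plenary Address starts Wednesday 15:00 → overlap.
Tutorial Session: starts Thursday 07:15 at or after Plenary Address ends Wednesday 23:45 → clear.
Sponsor Address: starts Thursday 08:15 at or after Plenary Address ends Wednesday 23:45 → clear.
Keynote Session: starts Friday 07:00 at or after Plenary Address ends Wednesday 23:45 → clear.
Poster Slot: starts Friday 10:45 at or after Plenary Address ends Wednesday 23:45 → clear.
Demo Discussion: starts Friday 20:00 at or after Plenary Address ends Wednesday 23:45 → clear.
Lightning Track: starts Saturday 07:15 at or after Plenary Address ends Wednesday 23:45 → clear.
Plenary Address overlaps Invited Session, Keynote Discussion, Breakout Presentation.

Yes — it overlaps Breakout Presentation, Invited Session, Keynote Discussion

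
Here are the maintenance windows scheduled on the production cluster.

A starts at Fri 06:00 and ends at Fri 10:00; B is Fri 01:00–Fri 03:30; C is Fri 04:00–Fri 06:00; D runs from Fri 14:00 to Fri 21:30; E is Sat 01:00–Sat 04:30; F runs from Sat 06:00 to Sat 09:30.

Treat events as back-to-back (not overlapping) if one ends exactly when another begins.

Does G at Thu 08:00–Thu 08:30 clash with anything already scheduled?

No — it doesn't clash with anything

B: starts Fri 01:00 at or after G ends Thu 08:30 → clear.
C: starts Fri 04:00 at or after G ends Thu 08:30 → clear.
A: starts Fri 06:00 at or after G ends Thu 08:30 → clear.
D: starts Fri 14:00 at or after G ends Thu 08:30 → clear.
E: starts Sat 01:00 at or after G ends Thu 08:30 → clear.
F: starts Sat 06:00 at or after G ends Thu 08:30 → clear.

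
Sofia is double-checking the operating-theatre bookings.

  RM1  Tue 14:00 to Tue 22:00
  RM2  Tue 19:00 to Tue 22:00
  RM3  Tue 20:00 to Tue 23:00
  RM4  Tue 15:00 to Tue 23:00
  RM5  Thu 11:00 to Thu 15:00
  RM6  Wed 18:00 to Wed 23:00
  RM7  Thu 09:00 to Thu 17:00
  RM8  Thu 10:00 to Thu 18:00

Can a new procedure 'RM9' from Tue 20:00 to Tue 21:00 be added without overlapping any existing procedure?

RM1: starts Tue 14:00 before RM9 ends Tue 21:00, and ends Tue 22:00 after RM9 starts Tue 20:00 → overlap.
RM4: starts Tue 15:00 before RM9 ends Tue 21:00, and ends Tue 23:00 after RM9 starts Tue 20:00 → overlap.
RM2: starts Tue 19:00 before RM9 ends Tue 21:00, and ends Tue 22:00 after RM9 starts Tue 20:00 → overlap.
RM3: starts Tue 20:00 before RM9 ends Tue 21:00, and ends Tue 23:00 after RM9 starts Tue 20:00 → overlap.
RM6: starts Wed 18:00 at or after RM9 ends Tue 21:00 → clear.
RM7: starts Thu 09:00 at or after RM9 ends Tue 21:00 → clear.
RM8: starts Thu 10:00 at or after RM9 ends Tue 21:00 → clear.
RM5: starts Thu 11:00 at or after RM9 ends Tue 21:00 → clear.
RM9 overlaps RM1, RM2, RM3, RM4.

No — it overlaps RM1, RM2, RM3, RM4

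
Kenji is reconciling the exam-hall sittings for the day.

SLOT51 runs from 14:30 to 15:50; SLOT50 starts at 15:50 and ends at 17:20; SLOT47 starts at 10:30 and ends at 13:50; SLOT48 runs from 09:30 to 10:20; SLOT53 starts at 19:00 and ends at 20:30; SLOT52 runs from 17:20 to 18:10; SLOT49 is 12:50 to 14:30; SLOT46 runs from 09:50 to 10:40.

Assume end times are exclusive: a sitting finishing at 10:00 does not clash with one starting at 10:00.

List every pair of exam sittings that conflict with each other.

Sorted by start: SLOT48, SLOT46, SLOT47, SLOT49, SLOT51, SLOT50, SLOT52, SLOT53.
SLOT46 starts before SLOT48 ends → SLOT48 and SLOT46 overlap.
SLOT47 starts after SLOT48 ends — done with SLOT48.
SLOT47 starts before SLOT46 ends → SLOT46 and SLOT47 overlap.
SLOT49 starts after SLOT46 ends — done with SLOT46.
SLOT49 starts before SLOT47 ends → SLOT47 and SLOT49 overlap.
SLOT51 starts after SLOT47 ends — done with SLOT47.
SLOT51 starts exactly when SLOT49 ends (back-to-back, no overlap) — done with SLOT49.
SLOT50 starts exactly when SLOT51 ends (back-to-back, no overlap) — done with SLOT51.
SLOT52 starts exactly when SLOT50 ends (back-to-back, no overlap) — done with SLOT50.
SLOT53 starts after SLOT52 ends.

SLOT46 & SLOT47, SLOT46 & SLOT48, SLOT47 & SLOT49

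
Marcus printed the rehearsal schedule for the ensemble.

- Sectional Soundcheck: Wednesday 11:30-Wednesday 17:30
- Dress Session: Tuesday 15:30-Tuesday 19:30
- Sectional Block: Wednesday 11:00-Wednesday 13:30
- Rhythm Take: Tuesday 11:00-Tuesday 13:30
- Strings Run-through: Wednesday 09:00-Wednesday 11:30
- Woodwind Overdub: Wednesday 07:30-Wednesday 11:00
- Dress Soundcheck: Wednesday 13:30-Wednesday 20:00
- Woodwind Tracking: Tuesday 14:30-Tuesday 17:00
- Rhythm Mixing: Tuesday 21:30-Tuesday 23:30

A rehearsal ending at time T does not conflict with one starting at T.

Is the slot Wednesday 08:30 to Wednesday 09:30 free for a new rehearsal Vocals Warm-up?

No — it overlaps Strings Run-through, Woodwind Overdub

Rhythm Take: ends Tuesday 13:30 at or before Vocals Warm-up starts Wednesday 08:30 → clear.
Woodwind Tracking: ends Tuesday 17:00 at or before Vocals Warm-up starts Wednesday 08:30 → clear.
Dress Session: ends Tuesday 19:30 at or before Vocals Warm-up starts Wednesday 08:30 → clear.
Rhythm Mixing: ends Tuesday 23:30 at or before Vocals Warm-up starts Wednesday 08:30 → clear.
Woodwind Overdub: starts Wednesday 07:30 before Vocals Warm-up ends Wednesday 09:30, and ends Wednesday 11:00 after Vocals Warm-up starts Wednesday 08:30 → overlap.
Strings Run-through: starts Wednesday 09:00 before Vocals Warm-up ends Wednesday 09:30, and ends Wednesday 11:30 after Vocals Warm-up starts Wednesday 08:30 → overlap.
Sectional Block: starts Wednesday 11:00 at or after Vocals Warm-up ends Wednesday 09:30 → clear.
Sectional Soundcheck: starts Wednesday 11:30 at or after Vocals Warm-up ends Wednesday 09:30 → clear.
Dress Soundcheck: starts Wednesday 13:30 at or after Vocals Warm-up ends Wednesday 09:30 → clear.
Vocals Warm-up overlaps Woodwind Overdub, Strings Run-through.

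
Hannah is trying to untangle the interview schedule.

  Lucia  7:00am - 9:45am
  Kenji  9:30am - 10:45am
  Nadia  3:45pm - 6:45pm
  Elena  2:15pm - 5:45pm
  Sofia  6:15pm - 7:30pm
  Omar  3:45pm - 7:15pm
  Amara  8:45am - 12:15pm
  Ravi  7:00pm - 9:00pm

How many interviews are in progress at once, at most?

3

Sort all start/end points and keep a running count:
7:00am start Lucia → 1
8:45am start Amara → 2
9:30am start Kenji → 3
9:45am end Lucia → 2
10:45am end Kenji → 1
12:15pm end Amara → 0
2:15pm start Elena → 1
3:45pm start Nadia → 2
3:45pm start Omar → 3
5:45pm end Elena → 2
6:15pm start Sofia → 3
6:45pm end Nadia → 2
7:00pm start Ravi → 3
7:15pm end Omar → 2
7:30pm end Sofia → 1
9:00pm end Ravi → 0
Peak is 3, at 9:30am (Amara, Kenji, Lucia).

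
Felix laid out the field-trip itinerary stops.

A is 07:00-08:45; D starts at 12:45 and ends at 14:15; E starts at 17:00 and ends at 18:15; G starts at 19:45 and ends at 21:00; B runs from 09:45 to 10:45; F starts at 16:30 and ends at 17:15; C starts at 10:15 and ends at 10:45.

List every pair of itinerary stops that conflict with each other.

B & C, E & F

Two intervals overlap when each starts before the other ends.
Sorted by start: A, B, C, D, F, E, G.
B starts after A ends — done with A.
C starts before B ends → B and C overlap.
D starts after B ends — done with B.
D starts after C ends — done with C.
F starts after D ends — done with D.
E starts before F ends → F and E overlap.
G starts after F ends.
G starts after E ends.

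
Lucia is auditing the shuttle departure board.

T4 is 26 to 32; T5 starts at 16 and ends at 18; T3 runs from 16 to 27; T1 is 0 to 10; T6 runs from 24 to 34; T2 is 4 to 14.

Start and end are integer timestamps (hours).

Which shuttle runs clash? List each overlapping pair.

T1 & T2, T3 & T4, T3 & T5, T3 & T6, T4 & T6

Sorted by start: T1, T2, T3, T5, T6, T4.
T2 starts before T1 ends → T1 and T2 overlap.
T3 starts after T1 ends — done with T1.
T3 starts after T2 ends — done with T2.
T5 starts before T3 ends → T3 and T5 overlap.
T6 starts before T3 ends → T3 and T6 overlap.
T4 starts before T3 ends → T3 and T4 overlap.
T6 starts after T5 ends — done with T5.
T4 starts before T6 ends → T6 and T4 overlap.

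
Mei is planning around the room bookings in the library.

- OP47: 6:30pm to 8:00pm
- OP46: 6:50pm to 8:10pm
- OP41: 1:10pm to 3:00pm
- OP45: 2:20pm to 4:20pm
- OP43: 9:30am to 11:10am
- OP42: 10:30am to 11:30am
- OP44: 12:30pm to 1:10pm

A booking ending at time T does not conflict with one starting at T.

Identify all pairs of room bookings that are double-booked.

Two intervals overlap when each starts before the other ends.
Sorted by start: OP43, OP42, OP44, OP41, OP45, OP47, OP46.
OP42 starts before OP43 ends → OP43 and OP42 overlap.
OP44 starts after OP43 ends — done with OP43.
OP44 starts after OP42 ends — done with OP42.
OP41 starts exactly when OP44 ends (back-to-back, no overlap) — done with OP44.
OP45 starts before OP41 ends → OP41 and OP45 overlap.
OP47 starts after OP41 ends — done with OP41.
OP47 starts after OP45 ends — done with OP45.
OP46 starts before OP47 ends → OP47 and OP46 overlap.

OP41 & OP45, OP42 & OP43, OP46 & OP47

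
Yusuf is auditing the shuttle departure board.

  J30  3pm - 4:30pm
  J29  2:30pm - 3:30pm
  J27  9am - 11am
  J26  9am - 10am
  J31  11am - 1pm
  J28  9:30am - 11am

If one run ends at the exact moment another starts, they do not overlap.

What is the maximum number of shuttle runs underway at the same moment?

Sort all start/end points and keep a running count:
9am start J26 → 1
9am start J27 → 2
9:30am start J28 → 3
10am end J26 → 2
11am end J27 → 1
11am end J28 → 0
11am start J31 → 1
1pm end J31 → 0
2:30pm start J29 → 1
3pm start J30 → 2
3:30pm end J29 → 1
4:30pm end J30 → 0
Peak is 3, at 9:30am (J26, J27, J28).

3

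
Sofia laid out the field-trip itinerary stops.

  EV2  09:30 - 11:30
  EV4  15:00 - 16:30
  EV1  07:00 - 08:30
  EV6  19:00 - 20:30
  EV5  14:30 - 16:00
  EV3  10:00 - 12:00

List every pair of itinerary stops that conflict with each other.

Check each pair: they overlap iff neither finishes before the other starts.
Sorted by start: EV1, EV2, EV3, EV5, EV4, EV6.
EV2 starts after EV1 ends — done with EV1.
EV3 starts before EV2 ends → EV2 and EV3 overlap.
EV5 starts after EV2 ends — done with EV2.
EV5 starts after EV3 ends — done with EV3.
EV4 starts before EV5 ends → EV5 and EV4 overlap.
EV6 starts after EV5 ends.
EV6 starts after EV4 ends.

EV2 & EV3, EV4 & EV5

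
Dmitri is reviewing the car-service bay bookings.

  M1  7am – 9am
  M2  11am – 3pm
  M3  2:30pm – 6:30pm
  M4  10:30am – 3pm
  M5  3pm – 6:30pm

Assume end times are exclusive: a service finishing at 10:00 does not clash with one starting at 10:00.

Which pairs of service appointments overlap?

Two intervals overlap when each starts before the other ends.
Sorted by start: M1, M4, M2, M3, M5.
M4 starts after M1 ends; M1 is clear from here.
M2 starts before M4 ends → M4 and M2 overlap.
M3 starts before M4 ends → M4 and M3 overlap.
M5 starts exactly when M4 ends (back-to-back, no overlap).
M3 starts before M2 ends → M2 and M3 overlap.
M5 starts exactly when M2 ends (back-to-back, no overlap).
M5 starts before M3 ends → M3 and M5 overlap.

M2 & M3, M2 & M4, M3 & M4, M3 & M5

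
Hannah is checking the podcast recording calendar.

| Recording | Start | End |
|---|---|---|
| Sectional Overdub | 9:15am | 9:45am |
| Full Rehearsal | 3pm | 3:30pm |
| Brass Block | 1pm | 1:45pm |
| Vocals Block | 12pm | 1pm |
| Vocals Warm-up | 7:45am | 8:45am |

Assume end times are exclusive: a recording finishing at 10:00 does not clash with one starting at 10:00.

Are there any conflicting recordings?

No

Check each pair: they overlap iff neither finishes before the other starts.
Sorted by start: Vocals Warm-up, Sectional Overdub, Vocals Block, Brass Block, Full Rehearsal.
Sectional Overdub starts after Vocals Warm-up ends — done with Vocals Warm-up.
Vocals Block starts after Sectional Overdub ends — done with Sectional Overdub.
Brass Block starts exactly when Vocals Block ends (back-to-back, no overlap) — done with Vocals Block.
Full Rehearsal starts after Brass Block ends.
Every pair is clear; the schedule has no overlaps.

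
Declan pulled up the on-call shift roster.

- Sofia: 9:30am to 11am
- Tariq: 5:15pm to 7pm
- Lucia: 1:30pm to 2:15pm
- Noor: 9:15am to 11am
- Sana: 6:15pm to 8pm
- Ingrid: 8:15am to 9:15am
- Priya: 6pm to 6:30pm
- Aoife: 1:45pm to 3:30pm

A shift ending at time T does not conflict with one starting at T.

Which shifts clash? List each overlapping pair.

Sorted by start: Ingrid, Noor, Sofia, Lucia, Aoife, Tariq, Priya, Sana.
Noor starts exactly when Ingrid ends (back-to-back, no overlap) — done with Ingrid.
Sofia starts before Noor ends → Noor and Sofia overlap.
Lucia starts after Noor ends — done with Noor.
Lucia starts after Sofia ends — done with Sofia.
Aoife starts before Lucia ends → Lucia and Aoife overlap.
Tariq starts after Lucia ends — done with Lucia.
Tariq starts after Aoife ends — done with Aoife.
Priya starts before Tariq ends → Tariq and Priya overlap.
Sana starts before Tariq ends → Tariq and Sana overlap.
Sana starts before Priya ends → Priya and Sana overlap.

Aoife & Lucia, Noor & Sofia, Priya & Sana, Priya & Tariq, Sana & Tariq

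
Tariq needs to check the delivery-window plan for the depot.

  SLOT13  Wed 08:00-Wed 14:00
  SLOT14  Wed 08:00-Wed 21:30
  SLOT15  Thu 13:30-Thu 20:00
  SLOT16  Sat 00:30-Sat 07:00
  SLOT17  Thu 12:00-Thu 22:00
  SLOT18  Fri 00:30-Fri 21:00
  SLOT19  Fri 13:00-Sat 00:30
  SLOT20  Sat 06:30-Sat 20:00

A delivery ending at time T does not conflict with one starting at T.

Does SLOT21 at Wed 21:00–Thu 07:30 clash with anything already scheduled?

Yes — it overlaps SLOT14

SLOT13: ends Wed 14:00 at or before SLOT21 starts Wed 21:00 → clear.
SLOT14: starts Wed 08:00 before SLOT21 ends Thu 07:30, and ends Wed 21:30 after SLOT21 starts Wed 21:00 → overlap.
SLOT17: starts Thu 12:00 at or after SLOT21 ends Thu 07:30 → clear.
SLOT15: starts Thu 13:30 at or after SLOT21 ends Thu 07:30 → clear.
SLOT18: starts Fri 00:30 at or after SLOT21 ends Thu 07:30 → clear.
SLOT19: starts Fri 13:00 at or after SLOT21 ends Thu 07:30 → clear.
SLOT16: starts Sat 00:30 at or after SLOT21 ends Thu 07:30 → clear.
SLOT20: starts Sat 06:30 at or after SLOT21 ends Thu 07:30 → clear.
SLOT21 overlaps SLOT14.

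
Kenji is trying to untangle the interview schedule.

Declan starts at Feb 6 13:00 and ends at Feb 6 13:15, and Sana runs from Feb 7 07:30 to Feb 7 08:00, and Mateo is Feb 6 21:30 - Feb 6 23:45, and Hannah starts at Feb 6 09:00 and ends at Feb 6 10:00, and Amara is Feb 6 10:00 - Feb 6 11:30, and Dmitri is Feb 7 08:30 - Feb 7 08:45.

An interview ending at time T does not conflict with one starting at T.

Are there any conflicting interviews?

Sorted by start: Hannah, Amara, Declan, Mateo, Sana, Dmitri.
Amara starts exactly when Hannah ends (back-to-back, no overlap), so Hannah has no further overlaps.
Declan starts after Amara ends, so Amara has no further overlaps.
Mateo starts after Declan ends, so Declan has no further overlaps.
Sana starts after Mateo ends, so Mateo has no further overlaps.
Dmitri starts after Sana ends.
Every pair is clear; the schedule has no overlaps.

No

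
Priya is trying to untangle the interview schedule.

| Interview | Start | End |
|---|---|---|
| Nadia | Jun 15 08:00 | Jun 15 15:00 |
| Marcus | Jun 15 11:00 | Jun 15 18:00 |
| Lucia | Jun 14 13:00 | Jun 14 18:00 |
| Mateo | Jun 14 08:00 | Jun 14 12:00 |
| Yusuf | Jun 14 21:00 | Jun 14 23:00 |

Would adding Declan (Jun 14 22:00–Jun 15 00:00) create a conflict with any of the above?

Mateo: ends Jun 14 12:00 at or before Declan starts Jun 14 22:00 → clear.
Lucia: ends Jun 14 18:00 at or before Declan starts Jun 14 22:00 → clear.
Yusuf: starts Jun 14 21:00 before Declan ends Jun 15 00:00, and ends Jun 14 23:00 after Declan starts Jun 14 22:00 → overlap.
Nadia: starts Jun 15 08:00 at or after Declan ends Jun 15 00:00 → clear.
Marcus: starts Jun 15 11:00 at or after Declan ends Jun 15 00:00 → clear.
Declan overlaps Yusuf.

Yes — it overlaps Yusuf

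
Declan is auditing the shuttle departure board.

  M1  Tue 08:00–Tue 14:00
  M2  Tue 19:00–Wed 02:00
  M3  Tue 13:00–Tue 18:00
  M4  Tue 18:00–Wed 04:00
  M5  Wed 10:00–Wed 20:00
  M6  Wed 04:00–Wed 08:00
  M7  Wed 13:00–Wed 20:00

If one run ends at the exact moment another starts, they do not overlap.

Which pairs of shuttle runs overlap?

Sorted by start: M1, M3, M4, M2, M6, M5, M7.
M3 starts before M1 ends → M1 and M3 overlap.
M4 starts after M1 ends, so M1 has no further overlaps.
M4 starts exactly when M3 ends (back-to-back, no overlap), so M3 has no further overlaps.
M2 starts before M4 ends → M4 and M2 overlap.
M6 starts exactly when M4 ends (back-to-back, no overlap), so M4 has no further overlaps.
M6 starts after M2 ends, so M2 has no further overlaps.
M5 starts after M6 ends, so M6 has no further overlaps.
M7 starts before M5 ends → M5 and M7 overlap.

M1 & M3, M2 & M4, M5 & M7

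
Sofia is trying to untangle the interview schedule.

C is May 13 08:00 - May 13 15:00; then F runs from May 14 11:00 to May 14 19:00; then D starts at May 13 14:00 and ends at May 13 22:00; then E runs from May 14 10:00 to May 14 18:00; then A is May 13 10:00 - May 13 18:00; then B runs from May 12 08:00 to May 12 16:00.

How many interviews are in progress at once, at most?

Sweep the timeline, counting +1 at each start and −1 at each end (ends before starts at a tie):
May 12 08:00 start B → 1
May 12 16:00 end B → 0
May 13 08:00 start C → 1
May 13 10:00 start A → 2
May 13 14:00 start D → 3
May 13 15:00 end C → 2
May 13 18:00 end A → 1
May 13 22:00 end D → 0
May 14 10:00 start E → 1
May 14 11:00 start F → 2
May 14 18:00 end E → 1
May 14 19:00 end F → 0
Peak is 3, at May 13 14:00 (A, C, D).

3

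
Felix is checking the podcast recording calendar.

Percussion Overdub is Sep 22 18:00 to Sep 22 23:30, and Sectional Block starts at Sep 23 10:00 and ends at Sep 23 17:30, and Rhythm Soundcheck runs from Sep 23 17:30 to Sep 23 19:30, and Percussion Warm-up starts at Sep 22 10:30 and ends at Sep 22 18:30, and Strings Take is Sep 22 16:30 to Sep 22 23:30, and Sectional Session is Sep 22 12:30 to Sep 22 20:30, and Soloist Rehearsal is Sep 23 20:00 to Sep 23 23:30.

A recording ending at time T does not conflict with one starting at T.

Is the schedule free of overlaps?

No

Sorted by start: Percussion Warm-up, Sectional Session, Strings Take, Percussion Overdub, Sectional Block, Rhythm Soundcheck, Soloist Rehearsal.
Sectional Session starts before Percussion Warm-up ends → Percussion Warm-up and Sectional Session overlap.
That's a conflict, so the schedule is not conflict-free.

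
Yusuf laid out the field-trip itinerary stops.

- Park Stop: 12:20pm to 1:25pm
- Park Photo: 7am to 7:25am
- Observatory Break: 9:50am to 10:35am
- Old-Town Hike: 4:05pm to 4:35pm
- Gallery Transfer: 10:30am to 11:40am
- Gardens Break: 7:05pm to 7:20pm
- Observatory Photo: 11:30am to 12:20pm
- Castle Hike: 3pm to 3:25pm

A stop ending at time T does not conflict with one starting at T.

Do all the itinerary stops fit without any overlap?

No

Sorted by start: Park Photo, Observatory Break, Gallery Transfer, Observatory Photo, Park Stop, Castle Hike, Old-Town Hike, Gardens Break.
Observatory Break starts after Park Photo ends; Park Photo is clear from here.
Gallery Transfer starts before Observatory Break ends → Observatory Break and Gallery Transfer overlap.
That's a conflict, so the schedule is not conflict-free.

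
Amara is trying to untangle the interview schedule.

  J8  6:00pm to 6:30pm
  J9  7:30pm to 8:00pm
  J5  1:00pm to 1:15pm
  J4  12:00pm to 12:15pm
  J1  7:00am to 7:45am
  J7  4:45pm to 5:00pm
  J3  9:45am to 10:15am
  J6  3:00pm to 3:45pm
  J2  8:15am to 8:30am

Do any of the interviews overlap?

No

Sorted by start: J1, J2, J3, J4, J5, J6, J7, J8, J9.
J2 starts after J1 ends; J1 is clear from here.
J3 starts after J2 ends; J2 is clear from here.
J4 starts after J3 ends; J3 is clear from here.
J5 starts after J4 ends; J4 is clear from here.
J6 starts after J5 ends; J5 is clear from here.
J7 starts after J6 ends; J6 is clear from here.
J8 starts after J7 ends; J7 is clear from here.
J9 starts after J8 ends.
Every pair is clear; the schedule has no overlaps.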